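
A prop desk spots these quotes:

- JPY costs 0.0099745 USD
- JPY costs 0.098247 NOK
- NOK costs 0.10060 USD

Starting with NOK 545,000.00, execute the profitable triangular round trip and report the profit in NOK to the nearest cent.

Profit: NOK 5,009.71

Profitable loop is NOK → JPY → USD → NOK:
NOK 545,000.00 ÷ 0.098247 = JPY 5,547,243
JPY 5,547,243 × 0.0099745 = USD 55,330.98
USD 55,330.98 ÷ 0.10060 = NOK 550,009.71
Profit = NOK 550,009.71 − NOK 545,000.00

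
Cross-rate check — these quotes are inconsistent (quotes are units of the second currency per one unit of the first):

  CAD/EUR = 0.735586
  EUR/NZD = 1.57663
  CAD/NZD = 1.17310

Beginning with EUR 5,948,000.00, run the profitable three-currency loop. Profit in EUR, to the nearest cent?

Profit: EUR 68,483.83

Profitable loop is EUR → CAD → NZD → EUR:
EUR 5,948,000.00 ÷ 0.735586 = CAD 8,086,070.15
CAD 8,086,070.15 × 1.17310 = NZD 9,485,768.90
NZD 9,485,768.90 ÷ 1.57663 = EUR 6,016,483.83
Profit = EUR 6,016,483.83 − EUR 5,948,000.00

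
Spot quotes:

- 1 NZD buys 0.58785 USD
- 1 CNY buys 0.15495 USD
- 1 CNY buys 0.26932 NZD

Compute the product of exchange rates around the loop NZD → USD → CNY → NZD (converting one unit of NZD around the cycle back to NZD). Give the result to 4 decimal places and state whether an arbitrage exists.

1.0217 (arbitrage exists)

Around NZD → USD → CNY → NZD: 1 × 0.58785 ÷ 0.15495 × 0.26932 = 1.021747
Product > 1; profitable direction is NZD → USD → CNY → NZD.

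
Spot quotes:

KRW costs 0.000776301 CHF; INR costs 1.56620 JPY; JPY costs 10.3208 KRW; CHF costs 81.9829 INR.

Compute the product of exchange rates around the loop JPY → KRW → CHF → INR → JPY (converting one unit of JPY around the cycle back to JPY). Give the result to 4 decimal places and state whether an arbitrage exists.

1.0288 (arbitrage exists)

Around JPY → KRW → CHF → INR → JPY: 1 × 10.3208 × 0.000776301 × 81.9829 × 1.56620 = 1.028760
Product > 1; profitable direction is JPY → KRW → CHF → INR → JPY.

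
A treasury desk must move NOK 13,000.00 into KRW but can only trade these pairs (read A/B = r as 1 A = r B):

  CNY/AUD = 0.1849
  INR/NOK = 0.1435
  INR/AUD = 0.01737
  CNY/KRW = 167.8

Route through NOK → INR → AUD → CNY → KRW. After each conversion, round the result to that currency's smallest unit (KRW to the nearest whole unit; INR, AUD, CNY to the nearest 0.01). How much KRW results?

NOK 13,000.00 ÷ 0.1435 = INR 90,592.33
INR 90,592.33 × 0.01737 = AUD 1,573.59
AUD 1,573.59 ÷ 0.1849 = CNY 8,510.49
CNY 8,510.49 × 167.8 = KRW 1,428,060

KRW 1,428,060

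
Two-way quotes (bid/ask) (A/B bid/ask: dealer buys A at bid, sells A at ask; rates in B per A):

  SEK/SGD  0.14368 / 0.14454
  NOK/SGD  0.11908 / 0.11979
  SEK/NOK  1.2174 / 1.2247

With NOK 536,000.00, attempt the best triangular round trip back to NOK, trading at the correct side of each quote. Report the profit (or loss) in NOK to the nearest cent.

Net profit: NOK 1,587.13

Best loop NOK → SGD → SEK → NOK:
NOK 536,000.00 × 0.11908 (sell NOK at bid) = SGD 63,826.88
SGD 63,826.88 ÷ 0.14454 (buy SEK at ask) = SEK 441,586.27
SEK 441,586.27 × 1.2174 (sell SEK at bid) = NOK 537,587.13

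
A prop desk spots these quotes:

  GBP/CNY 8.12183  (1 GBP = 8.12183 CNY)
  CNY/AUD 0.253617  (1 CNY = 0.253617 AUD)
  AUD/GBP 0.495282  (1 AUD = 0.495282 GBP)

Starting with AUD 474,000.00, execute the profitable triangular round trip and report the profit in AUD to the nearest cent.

Profitable loop is AUD → GBP → CNY → AUD:
AUD 474,000.00 × 0.495282 = GBP 234,763.67
GBP 234,763.67 × 8.12183 = CNY 1,906,710.60
CNY 1,906,710.60 × 0.253617 = AUD 483,574.22
Profit = AUD 483,574.22 − AUD 474,000.00

Profit: AUD 9,574.22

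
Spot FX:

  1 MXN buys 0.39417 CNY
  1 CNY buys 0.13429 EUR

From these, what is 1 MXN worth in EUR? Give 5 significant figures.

MXN/EUR = 0.052933

1 MXN × 0.39417 = 0.39417 CNY
0.39417 CNY × 0.13429 = 0.0529331 EUR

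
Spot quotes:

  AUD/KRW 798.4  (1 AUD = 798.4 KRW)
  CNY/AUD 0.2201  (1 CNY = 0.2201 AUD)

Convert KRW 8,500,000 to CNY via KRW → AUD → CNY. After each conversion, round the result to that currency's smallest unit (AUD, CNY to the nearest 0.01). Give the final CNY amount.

KRW 8,500,000 ÷ 798.4 = AUD 10,646.29
AUD 10,646.29 ÷ 0.2201 = CNY 48,370.24

CNY 48,370.24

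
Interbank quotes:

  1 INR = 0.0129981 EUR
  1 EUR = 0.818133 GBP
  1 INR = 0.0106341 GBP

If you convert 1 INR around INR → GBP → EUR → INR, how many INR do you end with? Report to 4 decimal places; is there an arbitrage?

1.0000 (no arbitrage)

Around INR → GBP → EUR → INR: 1 × 0.0106341 ÷ 0.818133 ÷ 0.0129981 = 0.999993
Product ≈ 1 (deviation 0.001%, within rounding noise).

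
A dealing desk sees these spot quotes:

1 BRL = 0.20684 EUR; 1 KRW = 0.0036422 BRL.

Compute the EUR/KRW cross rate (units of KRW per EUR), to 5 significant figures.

EUR/KRW = 1327.4

1 EUR ÷ 0.20684 = 4.83465 BRL
4.83465 BRL ÷ 0.0036422 = 1327.4 KRW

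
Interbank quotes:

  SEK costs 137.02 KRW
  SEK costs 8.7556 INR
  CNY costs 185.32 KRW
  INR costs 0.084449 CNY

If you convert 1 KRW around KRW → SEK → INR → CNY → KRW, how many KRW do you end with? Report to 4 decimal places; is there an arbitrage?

Around KRW → SEK → INR → CNY → KRW: 1 ÷ 137.02 × 8.7556 × 0.084449 × 185.32 = 1.000043
Product ≈ 1 (deviation 0.004%, within rounding noise).

1.0000 (no arbitrage)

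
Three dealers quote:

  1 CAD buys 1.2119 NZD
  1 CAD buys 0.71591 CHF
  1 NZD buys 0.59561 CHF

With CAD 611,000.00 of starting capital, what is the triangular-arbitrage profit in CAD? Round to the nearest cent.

Profit: CAD 5,043.74

Profitable loop is CAD → NZD → CHF → CAD:
CAD 611,000.00 × 1.2119 = NZD 740,470.90
NZD 740,470.90 × 0.59561 = CHF 441,031.87
CHF 441,031.87 ÷ 0.71591 = CAD 616,043.74
Profit = CAD 616,043.74 − CAD 611,000.00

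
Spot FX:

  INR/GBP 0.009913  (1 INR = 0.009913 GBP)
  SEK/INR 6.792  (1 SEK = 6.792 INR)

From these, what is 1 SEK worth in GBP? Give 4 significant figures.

1 SEK × 6.792 = 6.792 INR
6.792 INR × 0.009913 = 0.0673291 GBP

SEK/GBP = 0.06733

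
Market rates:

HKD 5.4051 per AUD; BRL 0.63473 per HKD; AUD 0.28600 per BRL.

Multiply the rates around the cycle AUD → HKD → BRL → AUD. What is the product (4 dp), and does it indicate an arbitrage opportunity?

0.9812 (arbitrage exists)

Around AUD → HKD → BRL → AUD: 1 × 5.4051 × 0.63473 × 0.28600 = 0.981203
Product < 1; profitable direction is AUD → BRL → HKD → AUD.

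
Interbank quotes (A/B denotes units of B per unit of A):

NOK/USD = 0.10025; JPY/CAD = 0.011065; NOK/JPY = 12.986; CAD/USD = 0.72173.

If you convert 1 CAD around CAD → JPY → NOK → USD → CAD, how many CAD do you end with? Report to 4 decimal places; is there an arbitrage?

Around CAD → JPY → NOK → USD → CAD: 1 ÷ 0.011065 ÷ 12.986 × 0.10025 ÷ 0.72173 = 0.966680
Product < 1; profitable direction is CAD → USD → NOK → JPY → CAD.

0.9667 (arbitrage exists)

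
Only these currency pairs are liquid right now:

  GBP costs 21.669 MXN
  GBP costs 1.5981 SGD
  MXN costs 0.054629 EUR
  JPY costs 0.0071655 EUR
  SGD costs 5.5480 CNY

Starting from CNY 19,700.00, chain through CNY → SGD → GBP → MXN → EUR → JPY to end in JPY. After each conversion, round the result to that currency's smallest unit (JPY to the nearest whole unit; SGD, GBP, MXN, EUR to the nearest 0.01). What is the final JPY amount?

JPY 367,064

CNY 19,700.00 ÷ 5.5480 = SGD 3,550.83
SGD 3,550.83 ÷ 1.5981 = GBP 2,221.91
GBP 2,221.91 × 21.669 = MXN 48,146.57
MXN 48,146.57 × 0.054629 = EUR 2,630.20
EUR 2,630.20 ÷ 0.0071655 = JPY 367,064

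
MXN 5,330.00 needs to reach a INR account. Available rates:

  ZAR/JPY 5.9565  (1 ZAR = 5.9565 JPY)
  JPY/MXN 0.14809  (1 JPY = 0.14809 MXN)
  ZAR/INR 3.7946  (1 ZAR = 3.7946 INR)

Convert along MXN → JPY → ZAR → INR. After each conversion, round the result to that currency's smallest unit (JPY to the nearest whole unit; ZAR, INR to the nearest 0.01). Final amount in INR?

INR 22,928.76

MXN 5,330.00 ÷ 0.14809 = JPY 35,992
JPY 35,992 ÷ 5.9565 = ZAR 6,042.47
ZAR 6,042.47 × 3.7946 = INR 22,928.76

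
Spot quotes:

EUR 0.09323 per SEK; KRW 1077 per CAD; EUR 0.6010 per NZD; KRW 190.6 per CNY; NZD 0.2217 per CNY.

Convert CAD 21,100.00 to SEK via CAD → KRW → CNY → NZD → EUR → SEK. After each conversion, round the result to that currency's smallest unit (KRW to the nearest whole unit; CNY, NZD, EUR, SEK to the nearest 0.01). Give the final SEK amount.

SEK 170,396.12

CAD 21,100.00 × 1077 = KRW 22,724,700
KRW 22,724,700 ÷ 190.6 = CNY 119,227.18
CNY 119,227.18 × 0.2217 = NZD 26,432.67
NZD 26,432.67 × 0.6010 = EUR 15,886.03
EUR 15,886.03 ÷ 0.09323 = SEK 170,396.12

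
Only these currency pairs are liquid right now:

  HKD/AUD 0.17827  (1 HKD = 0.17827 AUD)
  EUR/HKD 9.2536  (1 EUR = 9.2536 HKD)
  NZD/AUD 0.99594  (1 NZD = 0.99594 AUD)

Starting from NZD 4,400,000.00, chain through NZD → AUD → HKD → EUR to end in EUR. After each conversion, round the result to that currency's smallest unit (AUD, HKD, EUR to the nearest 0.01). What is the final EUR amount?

EUR 2,656,420.76

NZD 4,400,000.00 × 0.99594 = AUD 4,382,136.00
AUD 4,382,136.00 ÷ 0.17827 = HKD 24,581,455.10
HKD 24,581,455.10 ÷ 9.2536 = EUR 2,656,420.76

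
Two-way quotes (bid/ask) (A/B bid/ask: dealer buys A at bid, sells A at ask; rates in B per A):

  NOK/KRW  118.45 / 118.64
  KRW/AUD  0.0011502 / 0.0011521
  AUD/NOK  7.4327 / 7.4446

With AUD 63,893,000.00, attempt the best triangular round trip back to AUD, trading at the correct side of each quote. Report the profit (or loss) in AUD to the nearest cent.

Net profit: AUD 807,600.68

Best loop AUD → NOK → KRW → AUD:
AUD 63,893,000.00 × 7.4327 (sell AUD at bid) = NOK 474,897,501.10
NOK 474,897,501.10 × 118.45 (sell NOK at bid) = KRW 56,251,609,005
KRW 56,251,609,005 × 0.0011502 (sell KRW at bid) = AUD 64,700,600.68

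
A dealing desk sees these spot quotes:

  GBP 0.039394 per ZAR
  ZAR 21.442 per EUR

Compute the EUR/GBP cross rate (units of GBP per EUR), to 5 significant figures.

EUR/GBP = 0.84469

1 EUR × 21.442 = 21.442 ZAR
21.442 ZAR × 0.039394 = 0.844686 GBP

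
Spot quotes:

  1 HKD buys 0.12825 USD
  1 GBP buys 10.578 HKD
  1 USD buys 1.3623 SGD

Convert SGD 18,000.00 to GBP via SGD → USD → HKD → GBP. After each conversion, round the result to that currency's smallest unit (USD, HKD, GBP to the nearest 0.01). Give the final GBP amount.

SGD 18,000.00 ÷ 1.3623 = USD 13,212.95
USD 13,212.95 ÷ 0.12825 = HKD 103,024.95
HKD 103,024.95 ÷ 10.578 = GBP 9,739.55

GBP 9,739.55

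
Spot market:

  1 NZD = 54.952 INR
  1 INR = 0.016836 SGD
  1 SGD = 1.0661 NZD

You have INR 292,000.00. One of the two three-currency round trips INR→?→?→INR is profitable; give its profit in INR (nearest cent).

Profit: INR 4,048.24

Profitable loop is INR → NZD → SGD → INR:
INR 292,000.00 ÷ 54.952 = NZD 5,313.73
NZD 5,313.73 ÷ 1.0661 = SGD 4,984.27
SGD 4,984.27 ÷ 0.016836 = INR 296,048.24
Profit = INR 296,048.24 − INR 292,000.00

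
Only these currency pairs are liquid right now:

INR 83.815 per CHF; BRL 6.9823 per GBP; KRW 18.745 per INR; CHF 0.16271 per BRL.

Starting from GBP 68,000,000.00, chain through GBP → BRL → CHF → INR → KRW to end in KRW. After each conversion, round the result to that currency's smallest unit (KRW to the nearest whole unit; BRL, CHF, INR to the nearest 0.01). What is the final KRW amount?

GBP 68,000,000.00 × 6.9823 = BRL 474,796,400.00
BRL 474,796,400.00 × 0.16271 = CHF 77,254,122.24
CHF 77,254,122.24 × 83.815 = INR 6,475,054,255.55
INR 6,475,054,255.55 × 18.745 = KRW 121,374,892,020

KRW 121,374,892,020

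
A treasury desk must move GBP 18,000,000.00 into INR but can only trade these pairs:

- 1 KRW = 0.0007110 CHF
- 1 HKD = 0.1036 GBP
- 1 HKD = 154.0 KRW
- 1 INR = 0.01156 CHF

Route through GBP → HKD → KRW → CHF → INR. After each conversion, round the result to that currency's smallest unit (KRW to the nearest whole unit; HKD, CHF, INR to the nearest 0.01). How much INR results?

GBP 18,000,000.00 ÷ 0.1036 = HKD 173,745,173.75
HKD 173,745,173.75 × 154.0 = KRW 26,756,756,758
KRW 26,756,756,758 × 0.0007110 = CHF 19,024,054.05
CHF 19,024,054.05 ÷ 0.01156 = INR 1,645,679,416.09

INR 1,645,679,416.09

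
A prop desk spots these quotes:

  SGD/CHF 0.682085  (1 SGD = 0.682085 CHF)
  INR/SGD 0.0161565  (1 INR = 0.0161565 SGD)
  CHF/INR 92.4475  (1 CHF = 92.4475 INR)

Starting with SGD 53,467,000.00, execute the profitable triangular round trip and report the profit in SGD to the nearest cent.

Profitable loop is SGD → CHF → INR → SGD:
SGD 53,467,000.00 × 0.682085 = CHF 36,469,038.70
CHF 36,469,038.70 × 92.4475 = INR 3,371,471,454.76
INR 3,371,471,454.76 × 0.0161565 = SGD 54,471,178.56
Profit = SGD 54,471,178.56 − SGD 53,467,000.00

Profit: SGD 1,004,178.56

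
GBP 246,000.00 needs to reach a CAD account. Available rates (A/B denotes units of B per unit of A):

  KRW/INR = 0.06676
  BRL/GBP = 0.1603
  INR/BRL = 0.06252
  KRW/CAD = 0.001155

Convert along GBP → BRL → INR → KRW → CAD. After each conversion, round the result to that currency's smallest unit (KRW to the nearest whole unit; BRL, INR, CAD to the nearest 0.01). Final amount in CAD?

GBP 246,000.00 ÷ 0.1603 = BRL 1,534,622.58
BRL 1,534,622.58 ÷ 0.06252 = INR 24,546,106.53
INR 24,546,106.53 ÷ 0.06676 = KRW 367,676,850
KRW 367,676,850 × 0.001155 = CAD 424,666.76

CAD 424,666.76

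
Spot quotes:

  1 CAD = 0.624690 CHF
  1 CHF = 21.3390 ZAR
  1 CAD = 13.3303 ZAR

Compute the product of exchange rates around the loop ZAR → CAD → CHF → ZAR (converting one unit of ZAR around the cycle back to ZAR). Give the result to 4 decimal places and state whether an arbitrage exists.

Around ZAR → CAD → CHF → ZAR: 1 ÷ 13.3303 × 0.624690 × 21.3390 = 0.999997
Product ≈ 1 (deviation 0.000%, within rounding noise).

1.0000 (no arbitrage)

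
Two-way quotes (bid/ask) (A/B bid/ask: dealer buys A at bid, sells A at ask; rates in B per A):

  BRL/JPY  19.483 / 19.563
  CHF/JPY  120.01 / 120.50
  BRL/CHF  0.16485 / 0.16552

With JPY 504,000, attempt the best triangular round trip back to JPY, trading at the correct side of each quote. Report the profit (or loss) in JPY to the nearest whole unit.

Best loop JPY → BRL → CHF → JPY:
JPY 504,000 ÷ 19.563 (buy BRL at ask) = BRL 25,762.92
BRL 25,762.92 × 0.16485 (sell BRL at bid) = CHF 4,247.02
CHF 4,247.02 × 120.01 (sell CHF at bid) = JPY 509,685

Net profit: JPY 5,685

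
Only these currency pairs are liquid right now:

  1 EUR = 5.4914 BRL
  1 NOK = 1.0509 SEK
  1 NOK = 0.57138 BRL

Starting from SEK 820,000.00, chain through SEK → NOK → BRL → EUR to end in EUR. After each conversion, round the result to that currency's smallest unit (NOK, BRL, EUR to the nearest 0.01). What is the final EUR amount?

EUR 81,188.48

SEK 820,000.00 ÷ 1.0509 = NOK 780,283.57
NOK 780,283.57 × 0.57138 = BRL 445,838.43
BRL 445,838.43 ÷ 5.4914 = EUR 81,188.48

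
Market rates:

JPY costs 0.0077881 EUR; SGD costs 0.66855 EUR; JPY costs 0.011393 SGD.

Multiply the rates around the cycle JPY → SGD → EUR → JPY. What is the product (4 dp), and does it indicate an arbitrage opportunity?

0.9780 (arbitrage exists)

Around JPY → SGD → EUR → JPY: 1 × 0.011393 × 0.66855 ÷ 0.0077881 = 0.978004
Product < 1; profitable direction is JPY → EUR → SGD → JPY.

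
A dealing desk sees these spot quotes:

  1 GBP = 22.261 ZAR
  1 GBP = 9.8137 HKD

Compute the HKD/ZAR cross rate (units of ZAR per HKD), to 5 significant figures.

HKD/ZAR = 2.2684

1 HKD ÷ 9.8137 = 0.101898 GBP
0.101898 GBP × 22.261 = 2.26836 ZAR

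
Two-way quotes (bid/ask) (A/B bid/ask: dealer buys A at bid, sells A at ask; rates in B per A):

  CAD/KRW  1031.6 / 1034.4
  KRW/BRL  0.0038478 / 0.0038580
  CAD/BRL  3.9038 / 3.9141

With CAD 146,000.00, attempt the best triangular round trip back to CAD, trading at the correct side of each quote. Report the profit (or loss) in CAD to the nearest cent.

Net profit: CAD 2,062.39

Best loop CAD → KRW → BRL → CAD:
CAD 146,000.00 × 1031.6 (sell CAD at bid) = KRW 150,613,600
KRW 150,613,600 × 0.0038478 (sell KRW at bid) = BRL 579,531.01
BRL 579,531.01 ÷ 3.9141 (buy CAD at ask) = CAD 148,062.39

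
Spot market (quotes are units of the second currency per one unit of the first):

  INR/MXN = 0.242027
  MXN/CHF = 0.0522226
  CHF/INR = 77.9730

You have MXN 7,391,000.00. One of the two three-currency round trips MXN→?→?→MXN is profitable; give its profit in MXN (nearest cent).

Profitable loop is MXN → INR → CHF → MXN:
MXN 7,391,000.00 ÷ 0.242027 = INR 30,537,915.19
INR 30,537,915.19 ÷ 77.9730 = CHF 391,647.30
CHF 391,647.30 ÷ 0.0522226 = MXN 7,499,574.96
Profit = MXN 7,499,574.96 − MXN 7,391,000.00

Profit: MXN 108,574.96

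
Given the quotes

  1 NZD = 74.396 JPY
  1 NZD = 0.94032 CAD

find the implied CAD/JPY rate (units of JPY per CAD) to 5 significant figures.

CAD/JPY = 79.118

1 CAD ÷ 0.94032 = 1.06347 NZD
1.06347 NZD × 74.396 = 79.1177 JPY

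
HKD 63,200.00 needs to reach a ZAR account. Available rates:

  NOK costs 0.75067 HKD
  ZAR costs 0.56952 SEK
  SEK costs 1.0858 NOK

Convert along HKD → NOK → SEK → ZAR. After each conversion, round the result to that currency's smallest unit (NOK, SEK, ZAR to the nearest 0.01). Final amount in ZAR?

ZAR 136,147.35

HKD 63,200.00 ÷ 0.75067 = NOK 84,191.46
NOK 84,191.46 ÷ 1.0858 = SEK 77,538.64
SEK 77,538.64 ÷ 0.56952 = ZAR 136,147.35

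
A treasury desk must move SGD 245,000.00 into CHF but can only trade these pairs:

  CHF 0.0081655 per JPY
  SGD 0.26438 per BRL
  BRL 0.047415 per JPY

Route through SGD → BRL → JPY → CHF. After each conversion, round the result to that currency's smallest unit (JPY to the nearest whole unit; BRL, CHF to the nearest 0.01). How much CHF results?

CHF 159,589.57

SGD 245,000.00 ÷ 0.26438 = BRL 926,696.42
BRL 926,696.42 ÷ 0.047415 = JPY 19,544,372
JPY 19,544,372 × 0.0081655 = CHF 159,589.57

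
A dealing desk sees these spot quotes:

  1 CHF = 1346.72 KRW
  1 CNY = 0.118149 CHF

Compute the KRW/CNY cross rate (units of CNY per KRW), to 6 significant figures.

KRW/CNY = 0.00628482

1 KRW ÷ 1346.72 = 0.000742545 CHF
0.000742545 CHF ÷ 0.118149 = 0.00628482 CNY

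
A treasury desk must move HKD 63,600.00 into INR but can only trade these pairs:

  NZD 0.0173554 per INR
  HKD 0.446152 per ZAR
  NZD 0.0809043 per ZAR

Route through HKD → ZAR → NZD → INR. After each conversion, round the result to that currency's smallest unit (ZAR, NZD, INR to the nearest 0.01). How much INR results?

INR 664,524.59

HKD 63,600.00 ÷ 0.446152 = ZAR 142,552.31
ZAR 142,552.31 × 0.0809043 = NZD 11,533.09
NZD 11,533.09 ÷ 0.0173554 = INR 664,524.59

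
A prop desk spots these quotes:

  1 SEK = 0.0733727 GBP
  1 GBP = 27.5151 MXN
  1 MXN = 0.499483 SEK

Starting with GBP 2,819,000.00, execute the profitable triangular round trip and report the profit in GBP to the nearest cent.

Profit: GBP 23,636.86

Profitable loop is GBP → MXN → SEK → GBP:
GBP 2,819,000.00 × 27.5151 = MXN 77,565,066.90
MXN 77,565,066.90 × 0.499483 = SEK 38,742,432.31
SEK 38,742,432.31 × 0.0733727 = GBP 2,842,636.86
Profit = GBP 2,842,636.86 − GBP 2,819,000.00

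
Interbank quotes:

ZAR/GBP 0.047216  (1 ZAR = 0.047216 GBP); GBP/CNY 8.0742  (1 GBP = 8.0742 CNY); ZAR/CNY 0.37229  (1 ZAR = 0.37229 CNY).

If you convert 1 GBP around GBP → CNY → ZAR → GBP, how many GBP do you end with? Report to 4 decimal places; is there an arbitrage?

1.0240 (arbitrage exists)

Around GBP → CNY → ZAR → GBP: 1 × 8.0742 ÷ 0.37229 × 0.047216 = 1.024017
Product > 1; profitable direction is GBP → CNY → ZAR → GBP.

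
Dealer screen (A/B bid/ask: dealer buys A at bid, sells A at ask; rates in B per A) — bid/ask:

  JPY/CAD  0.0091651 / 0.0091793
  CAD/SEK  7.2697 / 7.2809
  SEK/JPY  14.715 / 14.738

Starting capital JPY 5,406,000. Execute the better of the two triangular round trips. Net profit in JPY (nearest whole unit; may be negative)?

Net profit: JPY 82,363

Best loop JPY → SEK → CAD → JPY:
JPY 5,406,000 ÷ 14.738 (buy SEK at ask) = SEK 366,806.89
SEK 366,806.89 ÷ 7.2809 (buy CAD at ask) = CAD 50,379.33
CAD 50,379.33 ÷ 0.0091793 (buy JPY at ask) = JPY 5,488,363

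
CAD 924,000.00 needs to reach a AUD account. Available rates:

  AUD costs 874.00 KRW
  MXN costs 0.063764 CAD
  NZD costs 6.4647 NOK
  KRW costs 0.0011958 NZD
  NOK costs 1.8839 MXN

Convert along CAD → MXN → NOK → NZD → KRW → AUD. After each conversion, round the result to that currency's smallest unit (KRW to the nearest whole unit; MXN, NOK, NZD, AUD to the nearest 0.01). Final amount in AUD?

AUD 1,138,466.39

CAD 924,000.00 ÷ 0.063764 = MXN 14,490,935.32
MXN 14,490,935.32 ÷ 1.8839 = NOK 7,691,987.54
NOK 7,691,987.54 ÷ 6.4647 = NZD 1,189,844.47
NZD 1,189,844.47 ÷ 0.0011958 = KRW 995,019,627
KRW 995,019,627 ÷ 874.00 = AUD 1,138,466.39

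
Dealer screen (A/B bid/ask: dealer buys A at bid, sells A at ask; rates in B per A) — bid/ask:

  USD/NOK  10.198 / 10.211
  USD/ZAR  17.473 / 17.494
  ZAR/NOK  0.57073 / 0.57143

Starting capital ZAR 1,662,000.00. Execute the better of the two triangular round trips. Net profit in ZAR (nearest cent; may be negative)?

Net profit: ZAR 33,484.67

Best loop ZAR → USD → NOK → ZAR:
ZAR 1,662,000.00 ÷ 17.494 (buy USD at ask) = USD 95,004.00
USD 95,004.00 × 10.198 (sell USD at bid) = NOK 968,850.81
NOK 968,850.81 ÷ 0.57143 (buy ZAR at ask) = ZAR 1,695,484.67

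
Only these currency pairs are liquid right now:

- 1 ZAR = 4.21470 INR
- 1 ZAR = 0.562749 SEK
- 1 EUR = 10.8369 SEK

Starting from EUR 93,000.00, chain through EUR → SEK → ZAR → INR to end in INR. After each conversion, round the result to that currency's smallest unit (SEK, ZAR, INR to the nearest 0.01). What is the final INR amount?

INR 7,548,140.03

EUR 93,000.00 × 10.8369 = SEK 1,007,831.70
SEK 1,007,831.70 ÷ 0.562749 = ZAR 1,790,908.02
ZAR 1,790,908.02 × 4.21470 = INR 7,548,140.03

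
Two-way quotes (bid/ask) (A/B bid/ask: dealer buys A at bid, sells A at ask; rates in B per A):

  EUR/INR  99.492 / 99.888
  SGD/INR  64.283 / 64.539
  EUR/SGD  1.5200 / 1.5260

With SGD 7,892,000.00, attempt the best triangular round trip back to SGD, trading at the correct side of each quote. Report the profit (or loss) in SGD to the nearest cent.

Best loop SGD → EUR → INR → SGD:
SGD 7,892,000.00 ÷ 1.5260 (buy EUR at ask) = EUR 5,171,690.69
EUR 5,171,690.69 × 99.492 (sell EUR at bid) = INR 514,541,850.59
INR 514,541,850.59 ÷ 64.539 (buy SGD at ask) = SGD 7,972,572.41

Net profit: SGD 80,572.41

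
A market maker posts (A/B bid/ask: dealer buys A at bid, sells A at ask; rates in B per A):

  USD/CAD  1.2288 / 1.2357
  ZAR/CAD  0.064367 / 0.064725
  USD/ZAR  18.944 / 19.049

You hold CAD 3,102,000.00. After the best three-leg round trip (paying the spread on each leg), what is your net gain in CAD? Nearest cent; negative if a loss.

Net result: CAD -10,432.34 (no profitable arbitrage after spreads)

Best loop CAD → ZAR → USD → CAD:
CAD 3,102,000.00 ÷ 0.064725 (buy ZAR at ask) = ZAR 47,925,840.09
ZAR 47,925,840.09 ÷ 19.049 (buy USD at ask) = USD 2,515,924.20
USD 2,515,924.20 × 1.2288 (sell USD at bid) = CAD 3,091,567.66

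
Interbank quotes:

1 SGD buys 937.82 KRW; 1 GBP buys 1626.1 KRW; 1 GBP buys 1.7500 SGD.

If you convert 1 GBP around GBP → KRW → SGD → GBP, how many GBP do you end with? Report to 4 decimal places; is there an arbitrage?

0.9908 (arbitrage exists)

Around GBP → KRW → SGD → GBP: 1 × 1626.1 ÷ 937.82 ÷ 1.7500 = 0.990808
Product < 1; profitable direction is GBP → SGD → KRW → GBP.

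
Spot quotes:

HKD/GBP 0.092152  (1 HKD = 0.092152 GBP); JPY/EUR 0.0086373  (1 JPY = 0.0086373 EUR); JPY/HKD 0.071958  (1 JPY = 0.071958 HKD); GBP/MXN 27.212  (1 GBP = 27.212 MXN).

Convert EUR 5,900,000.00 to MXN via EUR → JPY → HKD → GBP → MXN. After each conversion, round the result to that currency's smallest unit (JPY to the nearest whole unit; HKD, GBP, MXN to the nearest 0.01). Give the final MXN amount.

MXN 123,258,908.92

EUR 5,900,000.00 ÷ 0.0086373 = JPY 683,083,834
JPY 683,083,834 × 0.071958 = HKD 49,153,346.53
HKD 49,153,346.53 × 0.092152 = GBP 4,529,579.19
GBP 4,529,579.19 × 27.212 = MXN 123,258,908.92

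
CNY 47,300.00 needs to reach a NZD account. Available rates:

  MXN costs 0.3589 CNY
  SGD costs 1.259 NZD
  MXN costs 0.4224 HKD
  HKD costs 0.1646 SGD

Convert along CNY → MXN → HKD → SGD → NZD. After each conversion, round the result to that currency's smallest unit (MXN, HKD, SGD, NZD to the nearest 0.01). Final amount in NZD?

CNY 47,300.00 ÷ 0.3589 = MXN 131,791.59
MXN 131,791.59 × 0.4224 = HKD 55,668.77
HKD 55,668.77 × 0.1646 = SGD 9,163.08
SGD 9,163.08 × 1.259 = NZD 11,536.32

NZD 11,536.32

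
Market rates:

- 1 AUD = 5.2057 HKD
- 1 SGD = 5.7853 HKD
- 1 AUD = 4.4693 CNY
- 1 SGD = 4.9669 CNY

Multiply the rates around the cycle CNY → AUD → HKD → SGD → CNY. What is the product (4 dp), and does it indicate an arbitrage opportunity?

1.0000 (no arbitrage)

Around CNY → AUD → HKD → SGD → CNY: 1 ÷ 4.4693 × 5.2057 ÷ 5.7853 × 4.9669 = 0.999998
Product ≈ 1 (deviation 0.000%, within rounding noise).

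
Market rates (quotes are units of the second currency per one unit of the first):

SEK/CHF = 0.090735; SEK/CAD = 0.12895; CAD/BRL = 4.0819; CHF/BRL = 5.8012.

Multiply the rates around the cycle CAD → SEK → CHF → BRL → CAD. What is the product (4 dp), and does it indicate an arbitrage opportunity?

Around CAD → SEK → CHF → BRL → CAD: 1 ÷ 0.12895 × 0.090735 × 5.8012 ÷ 4.0819 = 1.000021
Product ≈ 1 (deviation 0.002%, within rounding noise).

1.0000 (no arbitrage)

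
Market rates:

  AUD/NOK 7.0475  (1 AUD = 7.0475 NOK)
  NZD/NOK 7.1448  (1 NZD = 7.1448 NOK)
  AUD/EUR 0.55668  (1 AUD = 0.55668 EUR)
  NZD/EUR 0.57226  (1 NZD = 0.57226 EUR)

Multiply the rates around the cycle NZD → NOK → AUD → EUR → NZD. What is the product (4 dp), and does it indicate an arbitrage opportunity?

Around NZD → NOK → AUD → EUR → NZD: 1 × 7.1448 ÷ 7.0475 × 0.55668 ÷ 0.57226 = 0.986205
Product < 1; profitable direction is NZD → EUR → AUD → NOK → NZD.

0.9862 (arbitrage exists)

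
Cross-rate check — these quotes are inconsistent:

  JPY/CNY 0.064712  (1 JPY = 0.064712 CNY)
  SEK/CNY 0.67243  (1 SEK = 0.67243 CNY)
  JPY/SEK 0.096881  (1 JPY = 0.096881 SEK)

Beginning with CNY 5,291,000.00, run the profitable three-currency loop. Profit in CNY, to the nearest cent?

Profit: CNY 35,459.55

Profitable loop is CNY → JPY → SEK → CNY:
CNY 5,291,000.00 ÷ 0.064712 = JPY 81,762,270
JPY 81,762,270 × 0.096881 = SEK 7,921,210.46
SEK 7,921,210.46 × 0.67243 = CNY 5,326,459.55
Profit = CNY 5,326,459.55 − CNY 5,291,000.00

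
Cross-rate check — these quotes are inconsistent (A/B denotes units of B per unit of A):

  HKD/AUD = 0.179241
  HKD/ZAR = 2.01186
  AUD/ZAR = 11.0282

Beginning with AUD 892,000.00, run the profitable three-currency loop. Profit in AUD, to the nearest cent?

Profit: AUD 15,863.63

Profitable loop is AUD → HKD → ZAR → AUD:
AUD 892,000.00 ÷ 0.179241 = HKD 4,976,539.97
HKD 4,976,539.97 × 2.01186 = ZAR 10,012,101.70
ZAR 10,012,101.70 ÷ 11.0282 = AUD 907,863.63
Profit = AUD 907,863.63 − AUD 892,000.00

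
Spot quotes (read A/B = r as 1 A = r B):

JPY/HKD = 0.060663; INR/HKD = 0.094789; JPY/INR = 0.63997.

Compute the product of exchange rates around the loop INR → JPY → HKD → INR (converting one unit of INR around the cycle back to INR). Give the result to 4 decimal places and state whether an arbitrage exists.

Around INR → JPY → HKD → INR: 1 ÷ 0.63997 × 0.060663 ÷ 0.094789 = 1.000015
Product ≈ 1 (deviation 0.001%, within rounding noise).

1.0000 (no arbitrage)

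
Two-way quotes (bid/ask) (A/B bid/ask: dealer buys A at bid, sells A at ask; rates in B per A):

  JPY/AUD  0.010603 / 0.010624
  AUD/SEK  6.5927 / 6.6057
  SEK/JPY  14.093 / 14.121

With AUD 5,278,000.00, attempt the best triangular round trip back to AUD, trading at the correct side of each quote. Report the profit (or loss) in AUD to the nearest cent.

Best loop AUD → JPY → SEK → AUD:
AUD 5,278,000.00 ÷ 0.010624 (buy JPY at ask) = JPY 496,799,699
JPY 496,799,699 ÷ 14.121 (buy SEK at ask) = SEK 35,181,623.03
SEK 35,181,623.03 ÷ 6.6057 (buy AUD at ask) = AUD 5,325,949.26

Net profit: AUD 47,949.26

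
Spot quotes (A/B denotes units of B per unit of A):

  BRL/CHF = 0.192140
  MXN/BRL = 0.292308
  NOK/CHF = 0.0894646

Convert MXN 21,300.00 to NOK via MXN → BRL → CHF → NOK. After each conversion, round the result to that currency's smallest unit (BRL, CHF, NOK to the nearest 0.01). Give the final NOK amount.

MXN 21,300.00 × 0.292308 = BRL 6,226.16
BRL 6,226.16 × 0.192140 = CHF 1,196.29
CHF 1,196.29 ÷ 0.0894646 = NOK 13,371.66

NOK 13,371.66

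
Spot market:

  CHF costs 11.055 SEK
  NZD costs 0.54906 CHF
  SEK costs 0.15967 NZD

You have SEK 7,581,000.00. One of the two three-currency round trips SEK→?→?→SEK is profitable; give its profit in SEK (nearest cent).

Profitable loop is SEK → CHF → NZD → SEK:
SEK 7,581,000.00 ÷ 11.055 = CHF 685,753.05
CHF 685,753.05 ÷ 0.54906 = NZD 1,248,958.32
NZD 1,248,958.32 ÷ 0.15967 = SEK 7,822,122.60
Profit = SEK 7,822,122.60 − SEK 7,581,000.00

Profit: SEK 241,122.60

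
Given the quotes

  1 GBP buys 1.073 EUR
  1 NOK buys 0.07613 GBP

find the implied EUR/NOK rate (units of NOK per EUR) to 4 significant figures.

EUR/NOK = 12.24

1 EUR ÷ 1.073 = 0.931966 GBP
0.931966 GBP ÷ 0.07613 = 12.2418 NOK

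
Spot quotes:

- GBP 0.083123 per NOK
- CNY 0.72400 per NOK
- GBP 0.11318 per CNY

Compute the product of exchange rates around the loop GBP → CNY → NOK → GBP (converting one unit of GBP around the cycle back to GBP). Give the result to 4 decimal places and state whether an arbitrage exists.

Around GBP → CNY → NOK → GBP: 1 ÷ 0.11318 ÷ 0.72400 × 0.083123 = 1.014409
Product > 1; profitable direction is GBP → CNY → NOK → GBP.

1.0144 (arbitrage exists)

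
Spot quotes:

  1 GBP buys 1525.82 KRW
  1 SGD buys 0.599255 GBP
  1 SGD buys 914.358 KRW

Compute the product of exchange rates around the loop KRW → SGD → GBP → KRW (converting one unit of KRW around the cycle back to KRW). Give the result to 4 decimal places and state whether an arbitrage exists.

1.0000 (no arbitrage)

Around KRW → SGD → GBP → KRW: 1 ÷ 914.358 × 0.599255 × 1525.82 = 0.999997
Product ≈ 1 (deviation 0.000%, within rounding noise).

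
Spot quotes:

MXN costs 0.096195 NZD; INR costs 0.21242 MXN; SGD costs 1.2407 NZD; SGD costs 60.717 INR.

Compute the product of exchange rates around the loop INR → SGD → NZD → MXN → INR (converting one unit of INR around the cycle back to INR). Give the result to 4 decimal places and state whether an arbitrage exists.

1.0000 (no arbitrage)

Around INR → SGD → NZD → MXN → INR: 1 ÷ 60.717 × 1.2407 ÷ 0.096195 ÷ 0.21242 = 1.000020
Product ≈ 1 (deviation 0.002%, within rounding noise).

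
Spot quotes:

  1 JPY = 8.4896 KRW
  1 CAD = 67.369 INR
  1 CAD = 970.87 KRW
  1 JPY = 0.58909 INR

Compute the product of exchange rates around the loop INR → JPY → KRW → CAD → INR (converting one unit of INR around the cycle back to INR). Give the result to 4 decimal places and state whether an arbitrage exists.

1.0000 (no arbitrage)

Around INR → JPY → KRW → CAD → INR: 1 ÷ 0.58909 × 8.4896 ÷ 970.87 × 67.369 = 1.000011
Product ≈ 1 (deviation 0.001%, within rounding noise).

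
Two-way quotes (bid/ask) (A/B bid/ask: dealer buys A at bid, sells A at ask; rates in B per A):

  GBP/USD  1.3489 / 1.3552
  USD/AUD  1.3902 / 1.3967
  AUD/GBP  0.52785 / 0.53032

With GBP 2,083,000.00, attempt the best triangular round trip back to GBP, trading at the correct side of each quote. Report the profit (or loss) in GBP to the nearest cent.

Net result: GBP -7,872.73 (no profitable arbitrage after spreads)

Best loop GBP → AUD → USD → GBP:
GBP 2,083,000.00 ÷ 0.53032 (buy AUD at ask) = AUD 3,927,817.17
AUD 3,927,817.17 ÷ 1.3967 (buy USD at ask) = USD 2,812,212.48
USD 2,812,212.48 ÷ 1.3552 (buy GBP at ask) = GBP 2,075,127.27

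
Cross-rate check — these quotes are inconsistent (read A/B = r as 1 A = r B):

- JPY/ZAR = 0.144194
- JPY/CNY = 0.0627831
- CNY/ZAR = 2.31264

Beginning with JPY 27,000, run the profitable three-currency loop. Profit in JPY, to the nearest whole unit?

Profitable loop is JPY → CNY → ZAR → JPY:
JPY 27,000 × 0.0627831 = CNY 1,695.14
CNY 1,695.14 × 2.31264 = ZAR 3,920.26
ZAR 3,920.26 ÷ 0.144194 = JPY 27,187
Profit = JPY 27,187 − JPY 27,000

Profit: JPY 187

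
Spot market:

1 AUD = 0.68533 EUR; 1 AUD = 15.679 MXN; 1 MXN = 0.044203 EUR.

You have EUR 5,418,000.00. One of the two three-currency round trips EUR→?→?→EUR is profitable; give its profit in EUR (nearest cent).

Profitable loop is EUR → AUD → MXN → EUR:
EUR 5,418,000.00 ÷ 0.68533 = AUD 7,905,680.48
AUD 7,905,680.48 × 15.679 = MXN 123,953,164.17
MXN 123,953,164.17 × 0.044203 = EUR 5,479,101.72
Profit = EUR 5,479,101.72 − EUR 5,418,000.00

Profit: EUR 61,101.72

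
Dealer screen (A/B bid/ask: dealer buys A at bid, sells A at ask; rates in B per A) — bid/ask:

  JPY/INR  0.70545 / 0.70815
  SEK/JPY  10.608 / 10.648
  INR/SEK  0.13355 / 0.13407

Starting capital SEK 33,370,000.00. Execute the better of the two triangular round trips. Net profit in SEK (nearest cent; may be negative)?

Net result: SEK -19,692.09 (no profitable arbitrage after spreads)

Best loop SEK → JPY → INR → SEK:
SEK 33,370,000.00 × 10.608 (sell SEK at bid) = JPY 353,988,960
JPY 353,988,960 × 0.70545 (sell JPY at bid) = INR 249,721,511.83
INR 249,721,511.83 × 0.13355 (sell INR at bid) = SEK 33,350,307.91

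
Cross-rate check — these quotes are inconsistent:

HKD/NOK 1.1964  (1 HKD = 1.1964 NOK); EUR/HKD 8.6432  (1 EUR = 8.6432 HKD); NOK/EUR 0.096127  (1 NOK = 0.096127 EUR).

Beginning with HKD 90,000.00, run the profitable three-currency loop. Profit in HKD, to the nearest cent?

Profitable loop is HKD → EUR → NOK → HKD:
HKD 90,000.00 ÷ 8.6432 = EUR 10,412.81
EUR 10,412.81 ÷ 0.096127 = NOK 108,323.47
NOK 108,323.47 ÷ 1.1964 = HKD 90,541.18
Profit = HKD 90,541.18 − HKD 90,000.00

Profit: HKD 541.18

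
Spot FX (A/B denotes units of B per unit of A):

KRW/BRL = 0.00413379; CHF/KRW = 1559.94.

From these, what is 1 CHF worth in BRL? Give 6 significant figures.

1 CHF × 1559.94 = 1559.94 KRW
1559.94 KRW × 0.00413379 = 6.44846 BRL

CHF/BRL = 6.44846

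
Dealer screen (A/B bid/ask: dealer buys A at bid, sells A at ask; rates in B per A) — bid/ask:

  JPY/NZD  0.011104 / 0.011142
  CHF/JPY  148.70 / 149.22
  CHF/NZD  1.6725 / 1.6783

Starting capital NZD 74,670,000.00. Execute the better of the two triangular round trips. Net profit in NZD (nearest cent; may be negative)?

Net profit: NZD 444,207.23

Best loop NZD → JPY → CHF → NZD:
NZD 74,670,000.00 ÷ 0.011142 (buy JPY at ask) = JPY 6,701,669,359
JPY 6,701,669,359 ÷ 149.22 (buy CHF at ask) = CHF 44,911,334.67
CHF 44,911,334.67 × 1.6725 (sell CHF at bid) = NZD 75,114,207.23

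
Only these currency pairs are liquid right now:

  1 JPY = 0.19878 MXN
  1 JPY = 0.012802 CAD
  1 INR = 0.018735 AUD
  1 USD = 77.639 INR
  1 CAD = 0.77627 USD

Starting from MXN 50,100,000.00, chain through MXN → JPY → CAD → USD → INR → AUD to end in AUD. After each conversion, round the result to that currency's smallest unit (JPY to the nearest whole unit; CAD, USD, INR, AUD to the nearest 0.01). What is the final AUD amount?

MXN 50,100,000.00 ÷ 0.19878 = JPY 252,037,428
JPY 252,037,428 × 0.012802 = CAD 3,226,583.15
CAD 3,226,583.15 × 0.77627 = USD 2,504,699.70
USD 2,504,699.70 × 77.639 = INR 194,462,380.01
INR 194,462,380.01 × 0.018735 = AUD 3,643,252.69

AUD 3,643,252.69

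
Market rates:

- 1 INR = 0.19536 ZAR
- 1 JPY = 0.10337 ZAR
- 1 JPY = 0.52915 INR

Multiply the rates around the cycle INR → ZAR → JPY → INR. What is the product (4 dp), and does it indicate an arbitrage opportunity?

1.0000 (no arbitrage)

Around INR → ZAR → JPY → INR: 1 × 0.19536 ÷ 0.10337 × 0.52915 = 1.000046
Product ≈ 1 (deviation 0.005%, within rounding noise).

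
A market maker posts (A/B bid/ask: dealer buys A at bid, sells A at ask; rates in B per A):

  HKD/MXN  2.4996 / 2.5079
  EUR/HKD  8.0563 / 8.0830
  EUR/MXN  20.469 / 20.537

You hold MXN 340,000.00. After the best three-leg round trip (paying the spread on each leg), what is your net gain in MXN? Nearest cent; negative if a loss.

Best loop MXN → HKD → EUR → MXN:
MXN 340,000.00 ÷ 2.5079 (buy HKD at ask) = HKD 135,571.59
HKD 135,571.59 ÷ 8.0830 (buy EUR at ask) = EUR 16,772.44
EUR 16,772.44 × 20.469 (sell EUR at bid) = MXN 343,314.98

Net profit: MXN 3,314.98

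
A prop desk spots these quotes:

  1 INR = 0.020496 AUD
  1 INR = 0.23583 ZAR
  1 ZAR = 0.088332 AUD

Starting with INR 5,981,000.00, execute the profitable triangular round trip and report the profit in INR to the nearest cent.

Profitable loop is INR → ZAR → AUD → INR:
INR 5,981,000.00 × 0.23583 = ZAR 1,410,499.23
ZAR 1,410,499.23 × 0.088332 = AUD 124,592.22
AUD 124,592.22 ÷ 0.020496 = INR 6,078,855.29
Profit = INR 6,078,855.29 − INR 5,981,000.00

Profit: INR 97,855.29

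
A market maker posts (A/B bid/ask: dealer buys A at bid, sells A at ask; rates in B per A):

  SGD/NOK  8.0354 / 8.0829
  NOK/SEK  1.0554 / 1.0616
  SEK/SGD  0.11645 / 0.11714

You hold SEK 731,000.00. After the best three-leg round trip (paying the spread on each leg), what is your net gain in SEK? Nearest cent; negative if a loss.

Net result: SEK -3,749.48 (no profitable arbitrage after spreads)

Best loop SEK → NOK → SGD → SEK:
SEK 731,000.00 ÷ 1.0616 (buy NOK at ask) = NOK 688,583.27
NOK 688,583.27 ÷ 8.0829 (buy SGD at ask) = SGD 85,190.13
SGD 85,190.13 ÷ 0.11714 (buy SEK at ask) = SEK 727,250.52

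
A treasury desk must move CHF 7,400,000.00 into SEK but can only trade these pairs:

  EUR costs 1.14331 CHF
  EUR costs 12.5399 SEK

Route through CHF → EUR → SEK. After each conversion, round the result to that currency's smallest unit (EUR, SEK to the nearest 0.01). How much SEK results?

SEK 81,163,691.42

CHF 7,400,000.00 ÷ 1.14331 = EUR 6,472,435.30
EUR 6,472,435.30 × 12.5399 = SEK 81,163,691.42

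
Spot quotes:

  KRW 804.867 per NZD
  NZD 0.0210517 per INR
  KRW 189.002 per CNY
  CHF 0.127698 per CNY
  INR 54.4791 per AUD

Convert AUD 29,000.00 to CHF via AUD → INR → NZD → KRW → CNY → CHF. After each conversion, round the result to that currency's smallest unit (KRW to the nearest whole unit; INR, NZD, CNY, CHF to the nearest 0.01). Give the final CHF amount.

CHF 18,086.60

AUD 29,000.00 × 54.4791 = INR 1,579,893.90
INR 1,579,893.90 × 0.0210517 = NZD 33,259.45
NZD 33,259.45 × 804.867 = KRW 26,769,434
KRW 26,769,434 ÷ 189.002 = CNY 141,635.72
CNY 141,635.72 × 0.127698 = CHF 18,086.60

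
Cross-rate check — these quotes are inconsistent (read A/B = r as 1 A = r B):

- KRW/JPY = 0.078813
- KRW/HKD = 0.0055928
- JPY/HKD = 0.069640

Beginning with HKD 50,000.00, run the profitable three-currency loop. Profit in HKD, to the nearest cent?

Profitable loop is HKD → JPY → KRW → HKD:
HKD 50,000.00 ÷ 0.069640 = JPY 717,978
JPY 717,978 ÷ 0.078813 = KRW 9,109,895
KRW 9,109,895 × 0.0055928 = HKD 50,949.82
Profit = HKD 50,949.82 − HKD 50,000.00

Profit: HKD 949.82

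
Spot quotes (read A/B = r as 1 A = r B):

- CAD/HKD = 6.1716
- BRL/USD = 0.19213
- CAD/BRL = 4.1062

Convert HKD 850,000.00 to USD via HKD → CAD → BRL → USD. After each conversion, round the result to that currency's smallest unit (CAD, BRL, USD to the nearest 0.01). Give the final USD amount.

USD 108,656.69

HKD 850,000.00 ÷ 6.1716 = CAD 137,727.66
CAD 137,727.66 × 4.1062 = BRL 565,537.32
BRL 565,537.32 × 0.19213 = USD 108,656.69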